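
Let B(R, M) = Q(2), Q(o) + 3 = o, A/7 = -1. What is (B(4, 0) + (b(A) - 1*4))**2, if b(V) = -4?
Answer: 81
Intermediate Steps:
A = -7 (A = 7*(-1) = -7)
Q(o) = -3 + o
B(R, M) = -1 (B(R, M) = -3 + 2 = -1)
(B(4, 0) + (b(A) - 1*4))**2 = (-1 + (-4 - 1*4))**2 = (-1 + (-4 - 4))**2 = (-1 - 8)**2 = (-9)**2 = 81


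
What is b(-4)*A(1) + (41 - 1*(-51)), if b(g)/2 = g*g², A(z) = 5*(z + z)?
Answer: -1188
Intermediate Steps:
A(z) = 10*z (A(z) = 5*(2*z) = 10*z)
b(g) = 2*g³ (b(g) = 2*(g*g²) = 2*g³)
b(-4)*A(1) + (41 - 1*(-51)) = (2*(-4)³)*(10*1) + (41 - 1*(-51)) = (2*(-64))*10 + (41 + 51) = -128*10 + 92 = -1280 + 92 = -1188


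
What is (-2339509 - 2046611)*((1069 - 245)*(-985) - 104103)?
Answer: 4016558687160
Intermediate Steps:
(-2339509 - 2046611)*((1069 - 245)*(-985) - 104103) = -4386120*(824*(-985) - 104103) = -4386120*(-811640 - 104103) = -4386120*(-915743) = 4016558687160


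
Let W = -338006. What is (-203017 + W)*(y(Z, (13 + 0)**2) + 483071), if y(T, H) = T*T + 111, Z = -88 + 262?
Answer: -277792587534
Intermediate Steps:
Z = 174
y(T, H) = 111 + T**2 (y(T, H) = T**2 + 111 = 111 + T**2)
(-203017 + W)*(y(Z, (13 + 0)**2) + 483071) = (-203017 - 338006)*((111 + 174**2) + 483071) = -541023*((111 + 30276) + 483071) = -541023*(30387 + 483071) = -541023*513458 = -277792587534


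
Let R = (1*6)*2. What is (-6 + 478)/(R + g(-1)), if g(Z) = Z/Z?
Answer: 472/13 ≈ 36.308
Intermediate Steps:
g(Z) = 1
R = 12 (R = 6*2 = 12)
(-6 + 478)/(R + g(-1)) = (-6 + 478)/(12 + 1) = 472/13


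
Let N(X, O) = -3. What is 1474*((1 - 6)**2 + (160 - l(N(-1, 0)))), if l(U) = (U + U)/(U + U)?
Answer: 271216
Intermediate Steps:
l(U) = 1 (l(U) = (2*U)/((2*U)) = (2*U)*(1/(2*U)) = 1)
1474*((1 - 6)**2 + (160 - l(N(-1, 0)))) = 1474*((1 - 6)**2 + (160 - 1*1)) = 1474*((-5)**2 + (160 - 1)) = 1474*(25 + 159) = 1474*184 = 271216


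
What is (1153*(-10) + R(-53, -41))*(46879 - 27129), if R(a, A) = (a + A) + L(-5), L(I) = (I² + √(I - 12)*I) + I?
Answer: -229179000 - 98750*I*√17 ≈ -2.2918e+8 - 4.0716e+5*I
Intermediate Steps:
L(I) = I + I² + I*√(-12 + I) (L(I) = (I² + √(-12 + I)*I) + I = (I² + I*√(-12 + I)) + I = I + I² + I*√(-12 + I))
R(a, A) = 20 + A + a - 5*I*√17 (R(a, A) = (a + A) - 5*(1 - 5 + √(-12 - 5)) = (A + a) - 5*(1 - 5 + √(-17)) = (A + a) - 5*(1 - 5 + I*√17) = (A + a) - 5*(-4 + I*√17) = (A + a) + (20 - 5*I*√17) = 20 + A + a - 5*I*√17)
(1153*(-10) + R(-53, -41))*(46879 - 27129) = (1153*(-10) + (20 - 41 - 53 - 5*I*√17))*(46879 - 27129) = (-11530 + (-74 - 5*I*√17))*19750 = (-11604 - 5*I*√17)*19750 = -229179000 - 98750*I*√17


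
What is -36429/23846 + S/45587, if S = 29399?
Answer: -959640269/1087067602 ≈ -0.88278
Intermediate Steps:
-36429/23846 + S/45587 = -36429/23846 + 29399/45587 = -959640269/1087067602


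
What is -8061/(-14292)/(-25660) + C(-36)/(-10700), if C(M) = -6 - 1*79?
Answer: 20724019/2616026736 ≈ 0.0079219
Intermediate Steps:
C(M) = -85 (C(M) = -6 - 79 = -85)
-8061/(-14292)/(-25660) + C(-36)/(-10700) = -8061/(-14292)/(-25660) - 85/(-10700) = -8061*(-1/14292)*(-1/25660) - 85*(-1/10700) = (2687/4764)*(-1/25660) + 17/2140 = -2687/122244240 + 17/2140 = 20724019/2616026736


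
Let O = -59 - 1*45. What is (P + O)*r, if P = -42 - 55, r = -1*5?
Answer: 1005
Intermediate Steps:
r = -5
O = -104 (O = -59 - 45 = -104)
P = -97
(P + O)*r = (-97 - 104)*(-5) = -201*(-5) = 1005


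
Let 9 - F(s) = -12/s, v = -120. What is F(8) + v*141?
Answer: -33819/2 ≈ -16910.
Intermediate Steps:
F(s) = 9 + 12/s (F(s) = 9 - (-12)/s = 9 + 12/s)
F(8) + v*141 = (9 + 12/8) - 120*141 = (9 + 12*(1/8)) - 16920 = (9 + 3/2) - 16920 = 21/2 - 16920 = -33819/2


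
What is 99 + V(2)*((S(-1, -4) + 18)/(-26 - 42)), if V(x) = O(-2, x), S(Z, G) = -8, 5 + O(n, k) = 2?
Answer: 3381/34 ≈ 99.441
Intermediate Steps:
O(n, k) = -3 (O(n, k) = -5 + 2 = -3)
V(x) = -3
99 + V(2)*((S(-1, -4) + 18)/(-26 - 42)) = 99 - 3*(-8 + 18)/(-26 - 42) = 99 - 30/(-68) = 99 - 30*(-1)/68 = 99 - 3*(-5/34) = 99 + 15/34 = 3381/34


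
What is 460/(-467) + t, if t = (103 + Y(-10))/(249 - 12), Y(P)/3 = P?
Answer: -74929/110679 ≈ -0.67699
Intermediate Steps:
Y(P) = 3*P
t = 73/237 (t = (103 + 3*(-10))/(249 - 12) = (103 - 30)/237 = 73*(1/237) = 73/237 ≈ 0.30802)
460/(-467) + t = 460/(-467) + 73/237 = 460*(-1/467) + 73/237 = -460/467 + 73/237 = -74929/110679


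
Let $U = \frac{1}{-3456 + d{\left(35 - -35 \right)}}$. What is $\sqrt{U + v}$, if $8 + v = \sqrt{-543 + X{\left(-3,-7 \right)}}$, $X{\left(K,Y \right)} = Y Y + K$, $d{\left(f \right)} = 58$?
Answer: $\frac{\sqrt{-92374630 + 11546404 i \sqrt{497}}}{3398} \approx 2.8005 + 3.9803 i$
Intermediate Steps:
$X{\left(K,Y \right)} = K + Y^{2}$ ($X{\left(K,Y \right)} = Y^{2} + K = K + Y^{2}$)
$v = -8 + i \sqrt{497}$ ($v = -8 + \sqrt{-543 - \left(3 - \left(-7\right)^{2}\right)} = -8 + \sqrt{-543 + \left(-3 + 49\right)} = -8 + \sqrt{-543 + 46} = -8 + \sqrt{-497} = -8 + i \sqrt{497} \approx -8.0 + 22.293 i$)
$U = - \frac{1}{3398}$ ($U = \frac{1}{-3456 + 58} = \frac{1}{-3398} = - \frac{1}{3398} \approx -0.00029429$)
$\sqrt{U + v} = \sqrt{- \frac{1}{3398} - \left(8 - i \sqrt{497}\right)} = \sqrt{- \frac{27185}{3398} + i \sqrt{497}}$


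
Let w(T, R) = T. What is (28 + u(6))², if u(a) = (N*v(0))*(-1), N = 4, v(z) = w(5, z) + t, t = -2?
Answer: 256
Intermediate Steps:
v(z) = 3 (v(z) = 5 - 2 = 3)
u(a) = -12 (u(a) = (4*3)*(-1) = 12*(-1) = -12)
(28 + u(6))² = (28 - 12)² = 16² = 256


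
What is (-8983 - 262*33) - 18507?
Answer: -36136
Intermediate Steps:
(-8983 - 262*33) - 18507 = (-8983 - 8646) - 18507 = -17629 - 18507 = -36136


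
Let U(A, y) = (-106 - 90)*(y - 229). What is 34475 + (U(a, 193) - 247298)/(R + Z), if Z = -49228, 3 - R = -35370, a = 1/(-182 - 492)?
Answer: 477891367/13855 ≈ 34492.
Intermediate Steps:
a = -1/674 (a = 1/(-674) = -1/674 ≈ -0.0014837)
R = 35373 (R = 3 - 1*(-35370) = 3 + 35370 = 35373)
U(A, y) = 44884 - 196*y (U(A, y) = -196*(-229 + y) = 44884 - 196*y)
34475 + (U(a, 193) - 247298)/(R + Z) = 34475 + ((44884 - 196*193) - 247298)/(35373 - 49228) = 34475 + ((44884 - 37828) - 247298)/(-13855) = 34475 + (7056 - 247298)*(-1/13855) = 34475 - 240242*(-1/13855) = 34475 + 240242/13855 = 477891367/13855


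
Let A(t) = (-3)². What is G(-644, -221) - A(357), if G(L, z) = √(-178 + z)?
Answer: -9 + I*√399 ≈ -9.0 + 19.975*I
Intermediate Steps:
A(t) = 9
G(-644, -221) - A(357) = √(-178 - 221) - 1*9 = √(-399) - 9 = I*√399 - 9 = -9 + I*√399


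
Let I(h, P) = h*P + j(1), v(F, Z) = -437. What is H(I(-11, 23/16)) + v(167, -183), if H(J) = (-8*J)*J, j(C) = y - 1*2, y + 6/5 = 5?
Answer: -1606241/800 ≈ -2007.8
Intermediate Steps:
y = 19/5 (y = -6/5 + 5 = 19/5 ≈ 3.8000)
j(C) = 9/5 (j(C) = 19/5 - 1*2 = 19/5 - 2 = 9/5)
I(h, P) = 9/5 + P*h (I(h, P) = h*P + 9/5 = P*h + 9/5 = 9/5 + P*h)
H(J) = -8*J²
H(I(-11, 23/16)) + v(167, -183) = -8*(9/5 + (23/16)*(-11))² - 437 = -8*(9/5 - 253/16)² - 437 = -8*(-1121/80)² - 437 = -8*1256641/6400 - 437 = -1256641/800 - 437 = -1606241/800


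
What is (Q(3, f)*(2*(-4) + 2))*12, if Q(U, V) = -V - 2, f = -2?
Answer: 0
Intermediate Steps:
Q(U, V) = -2 - V
(Q(3, f)*(2*(-4) + 2))*12 = ((-2 - 1*(-2))*(2*(-4) + 2))*12 = ((-2 + 2)*(-8 + 2))*12 = (0*(-6))*12 = 0*12 = 0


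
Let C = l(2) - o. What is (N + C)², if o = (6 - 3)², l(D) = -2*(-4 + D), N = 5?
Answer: 0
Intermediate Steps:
l(D) = 8 - 2*D
o = 9 (o = 3² = 9)
C = -5 (C = (8 - 2*2) - 1*9 = (8 - 4) - 9 = 4 - 9 = -5)
(N + C)² = (5 - 5)² = 0² = 0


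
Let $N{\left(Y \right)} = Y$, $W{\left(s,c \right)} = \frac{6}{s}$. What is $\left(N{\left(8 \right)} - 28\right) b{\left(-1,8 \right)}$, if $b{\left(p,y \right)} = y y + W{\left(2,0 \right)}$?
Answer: $-1340$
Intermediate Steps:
$b{\left(p,y \right)} = 3 + y^{2}$ ($b{\left(p,y \right)} = y y + \frac{6}{2} = y^{2} + 6 \cdot \frac{1}{2} = y^{2} + 3 = 3 + y^{2}$)
$\left(N{\left(8 \right)} - 28\right) b{\left(-1,8 \right)} = \left(8 - 28\right) \left(3 + 8^{2}\right) = - 20 \left(3 + 64\right) = \left(-20\right) 67 = -1340$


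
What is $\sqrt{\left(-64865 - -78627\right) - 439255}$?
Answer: $9 i \sqrt{5253} \approx 652.3 i$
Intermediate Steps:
$\sqrt{\left(-64865 - -78627\right) - 439255} = \sqrt{\left(-64865 + 78627\right) - 439255} = \sqrt{13762 - 439255} = \sqrt{-425493} = 9 i \sqrt{5253}$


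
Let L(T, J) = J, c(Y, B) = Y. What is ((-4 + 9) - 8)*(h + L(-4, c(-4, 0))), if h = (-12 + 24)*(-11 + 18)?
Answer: -240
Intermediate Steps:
h = 84 (h = 12*7 = 84)
((-4 + 9) - 8)*(h + L(-4, c(-4, 0))) = ((-4 + 9) - 8)*(84 - 4) = (5 - 8)*80 = -3*80 = -240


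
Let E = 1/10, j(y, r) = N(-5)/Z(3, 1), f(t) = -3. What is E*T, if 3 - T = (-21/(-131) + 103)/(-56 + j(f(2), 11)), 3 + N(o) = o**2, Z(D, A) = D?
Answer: 4896/9563 ≈ 0.51197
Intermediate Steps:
N(o) = -3 + o**2
j(y, r) = 22/3 (j(y, r) = (-3 + (-5)**2)/3 = (-3 + 25)*(1/3) = 22*(1/3) = 22/3)
T = 48960/9563 (T = 3 - (-21/(-131) + 103)/(-56 + 22/3) = 3 - (-21*(-1/131) + 103)/(-146/3) = 3 - (21/131 + 103)*(-3)/146 = 3 - 13514*(-3)/(131*146) = 3 - 1*(-20271/9563) = 3 + 20271/9563 = 48960/9563 ≈ 5.1197)
E = 1/10 ≈ 0.10000
E*T = (1/10)*(48960/9563) = 4896/9563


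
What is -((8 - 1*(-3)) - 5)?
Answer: -6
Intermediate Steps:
-((8 - 1*(-3)) - 5) = -((8 + 3) - 5) = -(11 - 5) = -1*6 = -6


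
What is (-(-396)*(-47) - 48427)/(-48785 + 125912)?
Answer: -67039/77127 ≈ -0.86920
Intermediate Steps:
(-(-396)*(-47) - 48427)/(-48785 + 125912) = (-198*94 - 48427)/77127 = (-18612 - 48427)*(1/77127) = -67039*1/77127 = -67039/77127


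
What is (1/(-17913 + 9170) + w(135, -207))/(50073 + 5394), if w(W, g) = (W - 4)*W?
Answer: 154619954/484947981 ≈ 0.31884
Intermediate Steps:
w(W, g) = W*(-4 + W) (w(W, g) = (-4 + W)*W = W*(-4 + W))
(1/(-17913 + 9170) + w(135, -207))/(50073 + 5394) = (1/(-17913 + 9170) + 135*(-4 + 135))/(50073 + 5394) = (1/(-8743) + 135*131)/55467 = (-1/8743 + 17685)*(1/55467) = (154619954/8743)*(1/55467) = 154619954/484947981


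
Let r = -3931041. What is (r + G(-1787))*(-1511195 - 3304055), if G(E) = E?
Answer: 18937550027000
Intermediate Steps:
(r + G(-1787))*(-1511195 - 3304055) = (-3931041 - 1787)*(-1511195 - 3304055) = -3932828*(-4815250) = 18937550027000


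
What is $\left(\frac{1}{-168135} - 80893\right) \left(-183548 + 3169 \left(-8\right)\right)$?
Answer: $\frac{568247463549680}{33627} \approx 1.6899 \cdot 10^{10}$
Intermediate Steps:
$\left(\frac{1}{-168135} - 80893\right) \left(-183548 + 3169 \left(-8\right)\right) = \left(- \frac{1}{168135} - 80893\right) \left(-183548 - 25352\right) = \left(- \frac{13600944556}{168135}\right) \left(-208900\right) = \frac{568247463549680}{33627}$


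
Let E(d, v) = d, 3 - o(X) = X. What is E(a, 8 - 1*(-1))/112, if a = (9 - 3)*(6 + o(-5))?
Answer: ¾ ≈ 0.75000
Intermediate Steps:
o(X) = 3 - X
a = 84 (a = (9 - 3)*(6 + (3 - 1*(-5))) = 6*(6 + (3 + 5)) = 6*(6 + 8) = 6*14 = 84)
E(a, 8 - 1*(-1))/112 = 84/112 = 84*(1/112) = ¾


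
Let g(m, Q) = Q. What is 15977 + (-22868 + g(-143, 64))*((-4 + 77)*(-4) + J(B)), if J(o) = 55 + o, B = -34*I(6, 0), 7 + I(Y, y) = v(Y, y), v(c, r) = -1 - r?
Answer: -782163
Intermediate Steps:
I(Y, y) = -8 - y (I(Y, y) = -7 + (-1 - y) = -8 - y)
B = 272 (B = -34*(-8 - 1*0) = -34*(-8 + 0) = -34*(-8) = 272)
15977 + (-22868 + g(-143, 64))*((-4 + 77)*(-4) + J(B)) = 15977 + (-22868 + 64)*((-4 + 77)*(-4) + (55 + 272)) = 15977 - 22804*(73*(-4) + 327) = 15977 - 22804*(-292 + 327) = 15977 - 22804*35 = 15977 - 798140 = -782163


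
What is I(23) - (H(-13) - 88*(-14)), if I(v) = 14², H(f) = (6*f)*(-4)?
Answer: -1348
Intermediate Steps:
H(f) = -24*f
I(v) = 196
I(23) - (H(-13) - 88*(-14)) = 196 - (-24*(-13) - 88*(-14)) = 196 - (312 + 1232) = 196 - 1*1544 = 196 - 1544 = -1348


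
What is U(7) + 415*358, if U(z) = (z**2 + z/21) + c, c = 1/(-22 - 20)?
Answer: 6242011/42 ≈ 1.4862e+5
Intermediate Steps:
c = -1/42 (c = 1/(-42) = -1/42 ≈ -0.023810)
U(z) = -1/42 + z**2 + z/21 (U(z) = (z**2 + z/21) - 1/42 = -1/42 + z**2 + z/21)
U(7) + 415*358 = (-1/42 + 7**2 + (1/21)*7) + 415*358 = (-1/42 + 49 + 1/3) + 148570 = 2071/42 + 148570 = 6242011/42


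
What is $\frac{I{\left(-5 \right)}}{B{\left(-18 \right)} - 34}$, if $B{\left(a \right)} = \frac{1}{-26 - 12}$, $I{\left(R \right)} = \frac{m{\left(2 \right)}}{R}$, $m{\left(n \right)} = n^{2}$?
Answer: $\frac{152}{6465} \approx 0.023511$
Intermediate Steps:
$I{\left(R \right)} = \frac{4}{R}$ ($I{\left(R \right)} = \frac{2^{2}}{R} = \frac{4}{R}$)
$B{\left(a \right)} = - \frac{1}{38}$ ($B{\left(a \right)} = \frac{1}{-38} = - \frac{1}{38}$)
$\frac{I{\left(-5 \right)}}{B{\left(-18 \right)} - 34} = \frac{4 \frac{1}{-5}}{- \frac{1}{38} - 34} = \frac{4 \left(- \frac{1}{5}\right)}{- \frac{1293}{38}} = \left(- \frac{4}{5}\right) \left(- \frac{38}{1293}\right) = \frac{152}{6465}$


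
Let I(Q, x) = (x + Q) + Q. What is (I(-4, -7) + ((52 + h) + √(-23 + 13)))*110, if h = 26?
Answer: 6930 + 110*I*√10 ≈ 6930.0 + 347.85*I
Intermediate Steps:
I(Q, x) = x + 2*Q (I(Q, x) = (Q + x) + Q = x + 2*Q)
(I(-4, -7) + ((52 + h) + √(-23 + 13)))*110 = ((-7 + 2*(-4)) + ((52 + 26) + √(-23 + 13)))*110 = ((-7 - 8) + (78 + √(-10)))*110 = (-15 + (78 + I*√10))*110 = (63 + I*√10)*110 = 6930 + 110*I*√10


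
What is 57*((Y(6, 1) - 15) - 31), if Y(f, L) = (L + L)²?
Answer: -2394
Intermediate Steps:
Y(f, L) = 4*L² (Y(f, L) = (2*L)² = 4*L²)
57*((Y(6, 1) - 15) - 31) = 57*((4*1² - 15) - 31) = 57*((4*1 - 15) - 31) = 57*((4 - 15) - 31) = 57*(-11 - 31) = 57*(-42) = -2394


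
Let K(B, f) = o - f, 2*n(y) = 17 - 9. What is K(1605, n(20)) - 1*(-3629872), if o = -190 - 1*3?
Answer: 3629675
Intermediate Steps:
o = -193 (o = -190 - 3 = -193)
n(y) = 4 (n(y) = (17 - 9)/2 = (1/2)*8 = 4)
K(B, f) = -193 - f
K(1605, n(20)) - 1*(-3629872) = (-193 - 1*4) - 1*(-3629872) = (-193 - 4) + 3629872 = -197 + 3629872 = 3629675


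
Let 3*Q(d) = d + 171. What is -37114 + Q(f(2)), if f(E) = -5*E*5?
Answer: -111221/3 ≈ -37074.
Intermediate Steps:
f(E) = -25*E
Q(d) = 57 + d/3 (Q(d) = (d + 171)/3 = (171 + d)/3 = 57 + d/3)
-37114 + Q(f(2)) = -37114 + (57 + (-25*2)/3) = -37114 + (57 + (⅓)*(-50)) = -37114 + (57 - 50/3) = -37114 + 121/3 = -111221/3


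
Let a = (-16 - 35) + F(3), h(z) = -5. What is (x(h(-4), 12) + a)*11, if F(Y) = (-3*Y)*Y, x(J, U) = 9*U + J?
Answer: 275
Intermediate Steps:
x(J, U) = J + 9*U
F(Y) = -3*Y²
a = -78 (a = (-16 - 35) - 3*3² = -51 - 3*9 = -51 - 27 = -78)
(x(h(-4), 12) + a)*11 = ((-5 + 9*12) - 78)*11 = ((-5 + 108) - 78)*11 = (103 - 78)*11 = 25*11 = 275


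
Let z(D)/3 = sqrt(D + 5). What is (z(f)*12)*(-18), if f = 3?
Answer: -1296*sqrt(2) ≈ -1832.8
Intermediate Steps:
z(D) = 3*sqrt(5 + D) (z(D) = 3*sqrt(D + 5) = 3*sqrt(5 + D))
(z(f)*12)*(-18) = ((3*sqrt(5 + 3))*12)*(-18) = ((3*sqrt(8))*12)*(-18) = ((3*(2*sqrt(2)))*12)*(-18) = ((6*sqrt(2))*12)*(-18) = (72*sqrt(2))*(-18) = -1296*sqrt(2)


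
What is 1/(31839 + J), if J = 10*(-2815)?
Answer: 1/3689 ≈ 0.00027108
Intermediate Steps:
J = -28150
1/(31839 + J) = 1/(31839 - 28150) = 1/3689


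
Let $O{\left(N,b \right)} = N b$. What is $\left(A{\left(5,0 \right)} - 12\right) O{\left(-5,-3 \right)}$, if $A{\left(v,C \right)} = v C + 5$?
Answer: $-105$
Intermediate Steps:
$A{\left(v,C \right)} = 5 + C v$ ($A{\left(v,C \right)} = C v + 5 = 5 + C v$)
$\left(A{\left(5,0 \right)} - 12\right) O{\left(-5,-3 \right)} = \left(\left(5 + 0 \cdot 5\right) - 12\right) \left(\left(-5\right) \left(-3\right)\right) = \left(\left(5 + 0\right) - 12\right) 15 = \left(5 - 12\right) 15 = \left(-7\right) 15 = -105$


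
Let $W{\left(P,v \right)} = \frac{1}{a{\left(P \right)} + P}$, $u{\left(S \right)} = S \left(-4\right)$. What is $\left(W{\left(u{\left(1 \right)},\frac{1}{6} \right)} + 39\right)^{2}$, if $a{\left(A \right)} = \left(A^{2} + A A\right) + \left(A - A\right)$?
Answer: $\frac{1194649}{784} \approx 1523.8$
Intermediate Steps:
$u{\left(S \right)} = - 4 S$
$a{\left(A \right)} = 2 A^{2}$ ($a{\left(A \right)} = \left(A^{2} + A^{2}\right) + 0 = 2 A^{2} + 0 = 2 A^{2}$)
$W{\left(P,v \right)} = \frac{1}{P + 2 P^{2}}$ ($W{\left(P,v \right)} = \frac{1}{2 P^{2} + P} = \frac{1}{P + 2 P^{2}}$)
$\left(W{\left(u{\left(1 \right)},\frac{1}{6} \right)} + 39\right)^{2} = \left(\frac{1}{\left(-4\right) 1 \left(1 + 2 \left(\left(-4\right) 1\right)\right)} + 39\right)^{2} = \left(\frac{1}{\left(-4\right) \left(1 + 2 \left(-4\right)\right)} + 39\right)^{2} = \left(- \frac{1}{4 \left(1 - 8\right)} + 39\right)^{2} = \left(- \frac{1}{4 \left(-7\right)} + 39\right)^{2} = \left(\left(- \frac{1}{4}\right) \left(- \frac{1}{7}\right) + 39\right)^{2} = \left(\frac{1}{28} + 39\right)^{2} = \left(\frac{1093}{28}\right)^{2} = \frac{1194649}{784}$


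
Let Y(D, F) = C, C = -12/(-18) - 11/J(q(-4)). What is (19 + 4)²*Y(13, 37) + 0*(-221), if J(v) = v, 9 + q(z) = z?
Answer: 31211/39 ≈ 800.28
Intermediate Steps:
q(z) = -9 + z
C = 59/39 (C = -12/(-18) - 11/(-9 - 4) = -12*(-1/18) - 11/(-13) = ⅔ - 11*(-1/13) = ⅔ + 11/13 = 59/39 ≈ 1.5128)
Y(D, F) = 59/39
(19 + 4)²*Y(13, 37) + 0*(-221) = (19 + 4)²*(59/39) + 0*(-221) = 23²*(59/39) + 0 = 529*(59/39) + 0 = 31211/39 + 0 = 31211/39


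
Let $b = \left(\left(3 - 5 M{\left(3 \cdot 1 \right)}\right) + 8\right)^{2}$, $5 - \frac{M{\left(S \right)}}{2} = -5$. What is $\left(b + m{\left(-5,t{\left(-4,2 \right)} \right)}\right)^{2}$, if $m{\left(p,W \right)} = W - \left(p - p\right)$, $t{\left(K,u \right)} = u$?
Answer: $62773929$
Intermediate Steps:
$M{\left(S \right)} = 20$ ($M{\left(S \right)} = 10 - -10 = 10 + 10 = 20$)
$m{\left(p,W \right)} = W$ ($m{\left(p,W \right)} = W - 0 = W + 0 = W$)
$b = 7921$ ($b = \left(\left(3 - 100\right) + 8\right)^{2} = \left(-97 + 8\right)^{2} = \left(-89\right)^{2} = 7921$)
$\left(b + m{\left(-5,t{\left(-4,2 \right)} \right)}\right)^{2} = \left(7921 + 2\right)^{2} = 7923^{2} = 62773929$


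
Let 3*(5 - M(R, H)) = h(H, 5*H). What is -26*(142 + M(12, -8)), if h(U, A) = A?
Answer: -12506/3 ≈ -4168.7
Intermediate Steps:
M(R, H) = 5 - 5*H/3
-26*(142 + M(12, -8)) = -26*(142 + (5 - 5/3*(-8))) = -26*(142 + (5 + 40/3)) = -26*(142 + 55/3) = -26*481/3 = -12506/3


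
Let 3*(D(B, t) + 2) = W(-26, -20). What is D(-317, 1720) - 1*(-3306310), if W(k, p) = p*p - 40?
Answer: 3306428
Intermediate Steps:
W(k, p) = -40 + p**2 (W(k, p) = p**2 - 40 = -40 + p**2)
D(B, t) = 118 (D(B, t) = -2 + (-40 + (-20)**2)/3 = -2 + (-40 + 400)/3 = -2 + (1/3)*360 = -2 + 120 = 118)
D(-317, 1720) - 1*(-3306310) = 118 - 1*(-3306310) = 118 + 3306310 = 3306428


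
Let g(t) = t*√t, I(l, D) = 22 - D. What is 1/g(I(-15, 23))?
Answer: I ≈ 1.0*I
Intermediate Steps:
g(t) = t^(3/2)
1/g(I(-15, 23)) = 1/((22 - 1*23)^(3/2)) = 1/((22 - 23)^(3/2)) = 1/((-1)^(3/2)) = 1/(-I) = I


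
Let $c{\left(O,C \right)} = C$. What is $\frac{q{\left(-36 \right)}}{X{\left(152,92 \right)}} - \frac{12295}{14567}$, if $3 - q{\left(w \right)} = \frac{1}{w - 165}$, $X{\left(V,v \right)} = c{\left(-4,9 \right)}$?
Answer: $- \frac{13443187}{26351703} \approx -0.51015$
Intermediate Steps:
$X{\left(V,v \right)} = 9$
$q{\left(w \right)} = 3 - \frac{1}{-165 + w}$ ($q{\left(w \right)} = 3 - \frac{1}{w - 165} = 3 - \frac{1}{-165 + w}$)
$\frac{q{\left(-36 \right)}}{X{\left(152,92 \right)}} - \frac{12295}{14567} = \frac{\frac{1}{-165 - 36} \left(-496 + 3 \left(-36\right)\right)}{9} - \frac{12295}{14567} = \frac{-496 - 108}{-201} \cdot \frac{1}{9} - \frac{12295}{14567} = \left(- \frac{1}{201}\right) \left(-604\right) \frac{1}{9} - \frac{12295}{14567} = \frac{604}{201} \cdot \frac{1}{9} - \frac{12295}{14567} = \frac{604}{1809} - \frac{12295}{14567} = - \frac{13443187}{26351703}$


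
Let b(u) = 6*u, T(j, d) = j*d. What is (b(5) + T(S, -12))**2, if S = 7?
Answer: 2916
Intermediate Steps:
T(j, d) = d*j
(b(5) + T(S, -12))**2 = (6*5 - 12*7)**2 = (30 - 84)**2 = (-54)**2 = 2916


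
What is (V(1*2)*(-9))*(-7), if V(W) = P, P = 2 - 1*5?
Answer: -189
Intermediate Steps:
P = -3 (P = 2 - 5 = -3)
V(W) = -3
(V(1*2)*(-9))*(-7) = -3*(-9)*(-7) = 27*(-7) = -189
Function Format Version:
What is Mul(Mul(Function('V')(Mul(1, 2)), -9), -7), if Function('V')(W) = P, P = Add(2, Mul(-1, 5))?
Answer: -189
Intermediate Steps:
P = -3 (P = Add(2, -5) = -3)
Function('V')(W) = -3
Mul(Mul(Function('V')(Mul(1, 2)), -9), -7) = Mul(Mul(-3, -9), -7) = Mul(27, -7) = -189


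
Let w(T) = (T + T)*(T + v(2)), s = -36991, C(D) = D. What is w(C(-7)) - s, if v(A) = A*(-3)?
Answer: 37173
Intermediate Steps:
v(A) = -3*A
w(T) = 2*T*(-6 + T) (w(T) = (T + T)*(T - 3*2) = (2*T)*(T - 6) = (2*T)*(-6 + T) = 2*T*(-6 + T))
w(C(-7)) - s = 2*(-7)*(-6 - 7) - 1*(-36991) = 2*(-7)*(-13) + 36991 = 182 + 36991 = 37173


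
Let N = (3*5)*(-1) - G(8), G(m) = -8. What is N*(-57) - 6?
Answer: 393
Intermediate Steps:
N = -7 (N = (3*5)*(-1) - 1*(-8) = 15*(-1) + 8 = -15 + 8 = -7)
N*(-57) - 6 = -7*(-57) - 6 = 399 - 6 = 393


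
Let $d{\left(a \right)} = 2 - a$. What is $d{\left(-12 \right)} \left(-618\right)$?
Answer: $-8652$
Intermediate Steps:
$d{\left(-12 \right)} \left(-618\right) = \left(2 - -12\right) \left(-618\right) = \left(2 + 12\right) \left(-618\right) = 14 \left(-618\right) = -8652$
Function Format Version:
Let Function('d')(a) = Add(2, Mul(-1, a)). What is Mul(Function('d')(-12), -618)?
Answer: -8652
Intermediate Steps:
Mul(Function('d')(-12), -618) = Mul(Add(2, Mul(-1, -12)), -618) = Mul(Add(2, 12), -618) = Mul(14, -618) = -8652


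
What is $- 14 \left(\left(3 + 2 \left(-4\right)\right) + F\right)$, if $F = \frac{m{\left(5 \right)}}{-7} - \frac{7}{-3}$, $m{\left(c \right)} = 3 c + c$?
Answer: $\frac{232}{3} \approx 77.333$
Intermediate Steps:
$m{\left(c \right)} = 4 c$
$F = - \frac{11}{21}$ ($F = \frac{4 \cdot 5}{-7} - \frac{7}{-3} = 20 \left(- \frac{1}{7}\right) - - \frac{7}{3} = - \frac{20}{7} + \frac{7}{3} = - \frac{11}{21} \approx -0.52381$)
$- 14 \left(\left(3 + 2 \left(-4\right)\right) + F\right) = - 14 \left(\left(3 + 2 \left(-4\right)\right) - \frac{11}{21}\right) = - 14 \left(\left(3 - 8\right) - \frac{11}{21}\right) = - 14 \left(-5 - \frac{11}{21}\right) = \left(-14\right) \left(- \frac{116}{21}\right) = \frac{232}{3}$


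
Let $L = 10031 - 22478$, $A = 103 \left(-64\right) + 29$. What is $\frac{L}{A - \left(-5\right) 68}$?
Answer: $\frac{12447}{6223} \approx 2.0002$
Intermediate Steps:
$A = -6563$ ($A = -6592 + 29 = -6563$)
$L = -12447$
$\frac{L}{A - \left(-5\right) 68} = - \frac{12447}{-6563 - \left(-5\right) 68} = - \frac{12447}{-6563 - -340} = - \frac{12447}{-6563 + 340} = - \frac{12447}{-6223} = \left(-12447\right) \left(- \frac{1}{6223}\right) = \frac{12447}{6223}$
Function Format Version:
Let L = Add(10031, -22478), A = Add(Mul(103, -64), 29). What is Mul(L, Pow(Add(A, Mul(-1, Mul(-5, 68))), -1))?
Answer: Rational(12447, 6223) ≈ 2.0002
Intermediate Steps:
A = -6563 (A = Add(-6592, 29) = -6563)
L = -12447
Mul(L, Pow(Add(A, Mul(-1, Mul(-5, 68))), -1)) = Mul(-12447, Pow(Add(-6563, Mul(-1, Mul(-5, 68))), -1)) = Mul(-12447, Pow(Add(-6563, Mul(-1, -340)), -1)) = Mul(-12447, Pow(Add(-6563, 340), -1)) = Mul(-12447, Pow(-6223, -1)) = Mul(-12447, Rational(-1, 6223)) = Rational(12447, 6223)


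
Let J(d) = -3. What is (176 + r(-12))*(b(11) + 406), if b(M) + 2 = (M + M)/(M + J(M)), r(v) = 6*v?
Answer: 42302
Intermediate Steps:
b(M) = -2 + 2*M/(-3 + M) (b(M) = -2 + (M + M)/(M - 3) = -2 + (2*M)/(-3 + M) = -2 + 2*M/(-3 + M))
(176 + r(-12))*(b(11) + 406) = (176 + 6*(-12))*(6/(-3 + 11) + 406) = (176 - 72)*(6/8 + 406) = 104*(6*(1/8) + 406) = 104*(3/4 + 406) = 104*(1627/4) = 42302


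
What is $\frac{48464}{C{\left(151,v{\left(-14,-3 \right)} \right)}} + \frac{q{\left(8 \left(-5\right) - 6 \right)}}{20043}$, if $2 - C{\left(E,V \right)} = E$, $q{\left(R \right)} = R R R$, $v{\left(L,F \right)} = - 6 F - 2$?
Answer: $- \frac{985867016}{2986407} \approx -330.12$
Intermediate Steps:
$v{\left(L,F \right)} = -2 - 6 F$
$q{\left(R \right)} = R^{3}$ ($q{\left(R \right)} = R^{2} R = R^{3}$)
$C{\left(E,V \right)} = 2 - E$
$\frac{48464}{C{\left(151,v{\left(-14,-3 \right)} \right)}} + \frac{q{\left(8 \left(-5\right) - 6 \right)}}{20043} = \frac{48464}{2 - 151} + \frac{\left(8 \left(-5\right) - 6\right)^{3}}{20043} = \frac{48464}{2 - 151} + \left(-40 - 6\right)^{3} \cdot \frac{1}{20043} = \frac{48464}{-149} + \left(-46\right)^{3} \cdot \frac{1}{20043} = 48464 \left(- \frac{1}{149}\right) - \frac{97336}{20043} = - \frac{48464}{149} - \frac{97336}{20043} = - \frac{985867016}{2986407}$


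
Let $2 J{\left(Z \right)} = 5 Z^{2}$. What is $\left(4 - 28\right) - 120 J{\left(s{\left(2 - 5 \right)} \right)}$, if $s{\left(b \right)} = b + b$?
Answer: $-10824$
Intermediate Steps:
$s{\left(b \right)} = 2 b$
$J{\left(Z \right)} = \frac{5 Z^{2}}{2}$
$\left(4 - 28\right) - 120 J{\left(s{\left(2 - 5 \right)} \right)} = \left(4 - 28\right) - 120 \frac{5 \left(2 \left(2 - 5\right)\right)^{2}}{2} = \left(4 - 28\right) - 120 \frac{5 \left(2 \left(-3\right)\right)^{2}}{2} = -24 - 120 \frac{5 \left(-6\right)^{2}}{2} = -24 - 120 \cdot \frac{5}{2} \cdot 36 = -24 - 10800 = -10824$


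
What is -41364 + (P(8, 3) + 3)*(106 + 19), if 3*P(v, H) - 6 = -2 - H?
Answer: -122842/3 ≈ -40947.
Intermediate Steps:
P(v, H) = 4/3 - H/3 (P(v, H) = 2 + (-2 - H)/3 = 2 + (-2/3 - H/3) = 4/3 - H/3)
-41364 + (P(8, 3) + 3)*(106 + 19) = -41364 + ((4/3 - 1/3*3) + 3)*(106 + 19) = -41364 + ((4/3 - 1) + 3)*125 = -41364 + (1/3 + 3)*125 = -41364 + (10/3)*125 = -41364 + 1250/3 = -122842/3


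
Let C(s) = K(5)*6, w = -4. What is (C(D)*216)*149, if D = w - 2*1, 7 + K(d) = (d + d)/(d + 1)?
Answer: -1029888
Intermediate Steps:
K(d) = -7 + 2*d/(1 + d) (K(d) = -7 + (d + d)/(d + 1) = -7 + (2*d)/(1 + d) = -7 + 2*d/(1 + d))
D = -6 (D = -4 - 2*1 = -4 - 2 = -6)
C(s) = -32 (C(s) = ((-7 - 5*5)/(1 + 5))*6 = ((-7 - 25)/6)*6 = ((⅙)*(-32))*6 = -16/3*6 = -32)
(C(D)*216)*149 = -32*216*149 = -6912*149 = -1029888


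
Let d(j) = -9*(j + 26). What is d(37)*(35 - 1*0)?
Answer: -19845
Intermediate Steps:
d(j) = -234 - 9*j (d(j) = -9*(26 + j) = -234 - 9*j)
d(37)*(35 - 1*0) = (-234 - 9*37)*(35 - 1*0) = (-234 - 333)*(35 + 0) = -567*35 = -19845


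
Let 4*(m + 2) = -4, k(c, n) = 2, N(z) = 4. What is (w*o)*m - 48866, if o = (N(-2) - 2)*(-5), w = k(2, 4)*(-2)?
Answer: -48986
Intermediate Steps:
w = -4 (w = 2*(-2) = -4)
o = -10 (o = (4 - 2)*(-5) = 2*(-5) = -10)
m = -3 (m = -2 + (¼)*(-4) = -2 - 1 = -3)
(w*o)*m - 48866 = -4*(-10)*(-3) - 48866 = 40*(-3) - 48866 = -120 - 48866 = -48986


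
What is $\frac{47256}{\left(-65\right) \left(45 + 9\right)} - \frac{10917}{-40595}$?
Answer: $- \frac{12533591}{949923} \approx -13.194$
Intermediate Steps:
$\frac{47256}{\left(-65\right) \left(45 + 9\right)} - \frac{10917}{-40595} = \frac{47256}{\left(-65\right) 54} - - \frac{10917}{40595} = \frac{47256}{-3510} + \frac{10917}{40595} = 47256 \left(- \frac{1}{3510}\right) + \frac{10917}{40595} = - \frac{7876}{585} + \frac{10917}{40595} = - \frac{12533591}{949923}$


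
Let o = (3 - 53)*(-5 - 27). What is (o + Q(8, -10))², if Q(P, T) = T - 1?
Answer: 2524921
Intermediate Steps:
o = 1600 (o = -50*(-32) = 1600)
Q(P, T) = -1 + T
(o + Q(8, -10))² = (1600 + (-1 - 10))² = (1600 - 11)² = 1589² = 2524921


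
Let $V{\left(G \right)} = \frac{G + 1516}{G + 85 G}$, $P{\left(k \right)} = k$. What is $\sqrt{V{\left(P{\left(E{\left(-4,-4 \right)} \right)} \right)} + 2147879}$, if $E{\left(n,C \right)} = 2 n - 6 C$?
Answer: $\frac{3 \sqrt{7060320586}}{172} \approx 1465.6$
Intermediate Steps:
$E{\left(n,C \right)} = - 6 C + 2 n$
$V{\left(G \right)} = \frac{1516 + G}{86 G}$
$\sqrt{V{\left(P{\left(E{\left(-4,-4 \right)} \right)} \right)} + 2147879} = \sqrt{\frac{1516 + \left(\left(-6\right) \left(-4\right) + 2 \left(-4\right)\right)}{86 \left(\left(-6\right) \left(-4\right) + 2 \left(-4\right)\right)} + 2147879} = \sqrt{\frac{1516 + \left(24 - 8\right)}{86 \left(24 - 8\right)} + 2147879} = \sqrt{\frac{1516 + 16}{86 \cdot 16} + 2147879} = \sqrt{\frac{1}{86} \cdot \frac{1}{16} \cdot 1532 + 2147879} = \sqrt{\frac{383}{344} + 2147879} = \sqrt{\frac{738870759}{344}} = \frac{3 \sqrt{7060320586}}{172}$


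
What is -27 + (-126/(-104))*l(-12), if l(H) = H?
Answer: -540/13 ≈ -41.538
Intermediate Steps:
-27 + (-126/(-104))*l(-12) = -27 - 126/(-104)*(-12) = -27 - 126*(-1/104)*(-12) = -27 + (63/52)*(-12) = -27 - 189/13 = -540/13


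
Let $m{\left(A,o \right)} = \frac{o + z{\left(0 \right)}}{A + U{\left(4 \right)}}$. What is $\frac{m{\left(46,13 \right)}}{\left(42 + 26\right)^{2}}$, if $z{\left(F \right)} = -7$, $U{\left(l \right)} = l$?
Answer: $\frac{3}{115600} \approx 2.5952 \cdot 10^{-5}$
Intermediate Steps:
$m{\left(A,o \right)} = \frac{-7 + o}{4 + A}$ ($m{\left(A,o \right)} = \frac{o - 7}{A + 4} = \frac{-7 + o}{4 + A}$)
$\frac{m{\left(46,13 \right)}}{\left(42 + 26\right)^{2}} = \frac{\frac{1}{4 + 46} \left(-7 + 13\right)}{\left(42 + 26\right)^{2}} = \frac{\frac{1}{50} \cdot 6}{68^{2}} = \frac{\frac{1}{50} \cdot 6}{4624} = \frac{3}{25} \cdot \frac{1}{4624} = \frac{3}{115600}$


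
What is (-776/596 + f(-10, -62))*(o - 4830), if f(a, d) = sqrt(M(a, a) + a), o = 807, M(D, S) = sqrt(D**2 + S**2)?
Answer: 5238 - 4023*sqrt(-10 + 10*sqrt(2)) ≈ -2949.7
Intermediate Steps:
f(a, d) = sqrt(a + sqrt(2)*sqrt(a**2)) (f(a, d) = sqrt(sqrt(a**2 + a**2) + a) = sqrt(sqrt(2*a**2) + a) = sqrt(sqrt(2)*sqrt(a**2) + a) = sqrt(a + sqrt(2)*sqrt(a**2)))
(-776/596 + f(-10, -62))*(o - 4830) = (-776/596 + sqrt(-10 + sqrt(2)*sqrt((-10)**2)))*(807 - 4830) = (-776*1/596 + sqrt(-10 + sqrt(2)*sqrt(100)))*(-4023) = (-194/149 + sqrt(-10 + sqrt(2)*10))*(-4023) = (-194/149 + sqrt(-10 + 10*sqrt(2)))*(-4023) = 5238 - 4023*sqrt(-10 + 10*sqrt(2))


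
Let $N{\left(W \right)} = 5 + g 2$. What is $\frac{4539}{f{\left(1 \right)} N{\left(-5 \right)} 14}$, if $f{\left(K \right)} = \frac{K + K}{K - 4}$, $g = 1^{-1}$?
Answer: $- \frac{13617}{196} \approx -69.474$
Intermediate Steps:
$g = 1$
$N{\left(W \right)} = 7$ ($N{\left(W \right)} = 5 + 1 \cdot 2 = 5 + 2 = 7$)
$f{\left(K \right)} = \frac{2 K}{-4 + K}$
$\frac{4539}{f{\left(1 \right)} N{\left(-5 \right)} 14} = \frac{4539}{2 \cdot 1 \frac{1}{-4 + 1} \cdot 7 \cdot 14} = \frac{4539}{2 \cdot 1 \frac{1}{-3} \cdot 7 \cdot 14} = \frac{4539}{2 \cdot 1 \left(- \frac{1}{3}\right) 7 \cdot 14} = \frac{4539}{\left(- \frac{2}{3}\right) 7 \cdot 14} = \frac{4539}{\left(- \frac{14}{3}\right) 14} = \frac{4539}{- \frac{196}{3}} = 4539 \left(- \frac{3}{196}\right) = - \frac{13617}{196}$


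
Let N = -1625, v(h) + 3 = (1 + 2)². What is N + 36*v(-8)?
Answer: -1409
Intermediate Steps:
v(h) = 6 (v(h) = -3 + (1 + 2)² = -3 + 3² = -3 + 9 = 6)
N + 36*v(-8) = -1625 + 36*6 = -1625 + 216 = -1409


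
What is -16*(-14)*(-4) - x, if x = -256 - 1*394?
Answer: -246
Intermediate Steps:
x = -650 (x = -256 - 394 = -650)
-16*(-14)*(-4) - x = -16*(-14)*(-4) - 1*(-650) = 224*(-4) + 650 = -896 + 650 = -246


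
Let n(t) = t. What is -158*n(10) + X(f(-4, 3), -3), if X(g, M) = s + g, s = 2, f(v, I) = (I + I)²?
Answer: -1542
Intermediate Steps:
f(v, I) = 4*I² (f(v, I) = (2*I)² = 4*I²)
X(g, M) = 2 + g
-158*n(10) + X(f(-4, 3), -3) = -158*10 + (2 + 4*3²) = -1580 + (2 + 4*9) = -1580 + (2 + 36) = -1580 + 38 = -1542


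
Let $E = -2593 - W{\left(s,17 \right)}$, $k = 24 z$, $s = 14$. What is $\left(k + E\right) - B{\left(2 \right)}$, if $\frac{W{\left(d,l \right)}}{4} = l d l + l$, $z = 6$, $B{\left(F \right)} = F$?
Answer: $-18703$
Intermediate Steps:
$k = 144$ ($k = 24 \cdot 6 = 144$)
$W{\left(d,l \right)} = 4 l + 4 d l^{2}$ ($W{\left(d,l \right)} = 4 \left(l d l + l\right) = 4 \left(d l l + l\right) = 4 \left(d l^{2} + l\right) = 4 \left(l + d l^{2}\right) = 4 l + 4 d l^{2}$)
$E = -18845$ ($E = -2593 - 4 \cdot 17 \left(1 + 14 \cdot 17\right) = -2593 - 4 \cdot 17 \left(1 + 238\right) = -2593 - 4 \cdot 17 \cdot 239 = -2593 - 16252 = -18845$)
$\left(k + E\right) - B{\left(2 \right)} = \left(144 - 18845\right) - 2 = -18701 - 2 = -18703$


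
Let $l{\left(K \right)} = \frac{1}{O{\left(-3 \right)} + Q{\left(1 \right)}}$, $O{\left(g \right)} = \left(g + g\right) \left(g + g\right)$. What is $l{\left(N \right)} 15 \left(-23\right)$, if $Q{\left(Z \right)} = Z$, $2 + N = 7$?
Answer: $- \frac{345}{37} \approx -9.3243$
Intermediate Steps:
$N = 5$ ($N = -2 + 7 = 5$)
$O{\left(g \right)} = 4 g^{2}$ ($O{\left(g \right)} = 2 g 2 g = 4 g^{2}$)
$l{\left(K \right)} = \frac{1}{37}$ ($l{\left(K \right)} = \frac{1}{4 \left(-3\right)^{2} + 1} = \frac{1}{4 \cdot 9 + 1} = \frac{1}{36 + 1} = \frac{1}{37}$)
$l{\left(N \right)} 15 \left(-23\right) = \frac{1}{37} \cdot 15 \left(-23\right) = \frac{15}{37} \left(-23\right) = - \frac{345}{37}$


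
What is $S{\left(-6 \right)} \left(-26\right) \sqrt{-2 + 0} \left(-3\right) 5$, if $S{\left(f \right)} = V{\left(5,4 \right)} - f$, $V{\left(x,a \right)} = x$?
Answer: $4290 i \sqrt{2} \approx 6067.0 i$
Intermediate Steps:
$S{\left(f \right)} = 5 - f$
$S{\left(-6 \right)} \left(-26\right) \sqrt{-2 + 0} \left(-3\right) 5 = \left(5 - -6\right) \left(-26\right) \sqrt{-2 + 0} \left(-3\right) 5 = \left(5 + 6\right) \left(-26\right) \sqrt{-2} \left(-3\right) 5 = 11 \left(-26\right) i \sqrt{2} \left(-3\right) 5 = - 286 - 3 i \sqrt{2} \cdot 5 = - 286 \left(- 15 i \sqrt{2}\right) = 4290 i \sqrt{2}$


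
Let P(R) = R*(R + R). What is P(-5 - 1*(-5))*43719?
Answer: 0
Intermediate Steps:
P(R) = 2*R² (P(R) = R*(2*R) = 2*R²)
P(-5 - 1*(-5))*43719 = (2*(-5 - 1*(-5))²)*43719 = (2*(-5 + 5)²)*43719 = (2*0²)*43719 = (2*0)*43719 = 0*43719 = 0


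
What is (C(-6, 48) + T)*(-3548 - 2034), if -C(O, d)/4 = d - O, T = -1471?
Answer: 9416834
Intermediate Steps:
C(O, d) = -4*d + 4*O (C(O, d) = -4*(d - O) = -4*d + 4*O)
(C(-6, 48) + T)*(-3548 - 2034) = ((-4*48 + 4*(-6)) - 1471)*(-3548 - 2034) = ((-192 - 24) - 1471)*(-5582) = (-216 - 1471)*(-5582) = -1687*(-5582) = 9416834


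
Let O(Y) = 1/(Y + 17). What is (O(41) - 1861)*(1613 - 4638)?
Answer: 326509425/58 ≈ 5.6295e+6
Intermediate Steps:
O(Y) = 1/(17 + Y)
(O(41) - 1861)*(1613 - 4638) = (1/(17 + 41) - 1861)*(1613 - 4638) = (1/58 - 1861)*(-3025) = -107937/58*(-3025) = 326509425/58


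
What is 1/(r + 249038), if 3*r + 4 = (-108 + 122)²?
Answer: 1/249102 ≈ 4.0144e-6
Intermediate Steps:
r = 64 (r = -4/3 + (-108 + 122)²/3 = -4/3 + (⅓)*14² = -4/3 + (⅓)*196 = -4/3 + 196/3 = 64)
1/(r + 249038) = 1/(64 + 249038) = 1/249102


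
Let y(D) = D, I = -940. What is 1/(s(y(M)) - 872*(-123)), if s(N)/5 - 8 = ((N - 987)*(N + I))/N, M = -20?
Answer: -1/134384 ≈ -7.4414e-6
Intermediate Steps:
s(N) = 40 + 5*(-987 + N)*(-940 + N)/N (s(N) = 40 + 5*(((N - 987)*(N - 940))/N) = 40 + 5*(((-987 + N)*(-940 + N))/N) = 40 + 5*((-987 + N)*(-940 + N)/N) = 40 + 5*(-987 + N)*(-940 + N)/N)
1/(s(y(M)) - 872*(-123)) = 1/((-9595 + 5*(-20) + 4638900/(-20)) - 872*(-123)) = 1/((-9595 - 100 + 4638900*(-1/20)) + 107256) = 1/((-9595 - 100 - 231945) + 107256) = 1/(-241640 + 107256) = 1/(-134384) = -1/134384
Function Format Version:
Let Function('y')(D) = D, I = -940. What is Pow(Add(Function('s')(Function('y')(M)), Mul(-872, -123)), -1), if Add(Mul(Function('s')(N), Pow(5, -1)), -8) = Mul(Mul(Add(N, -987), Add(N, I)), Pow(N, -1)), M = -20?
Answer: Rational(-1, 134384) ≈ -7.4414e-6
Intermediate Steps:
Function('s')(N) = Add(40, Mul(5, Pow(N, -1), Add(-987, N), Add(-940, N))) (Function('s')(N) = Add(40, Mul(5, Mul(Mul(Add(N, -987), Add(N, -940)), Pow(N, -1)))) = Add(40, Mul(5, Mul(Mul(Add(-987, N), Add(-940, N)), Pow(N, -1)))) = Add(40, Mul(5, Mul(Pow(N, -1), Add(-987, N), Add(-940, N)))) = Add(40, Mul(5, Pow(N, -1), Add(-987, N), Add(-940, N))))
Pow(Add(Function('s')(Function('y')(M)), Mul(-872, -123)), -1) = Pow(Add(Add(-9595, Mul(5, -20), Mul(4638900, Pow(-20, -1))), Mul(-872, -123)), -1) = Pow(Add(Add(-9595, -100, Mul(4638900, Rational(-1, 20))), 107256), -1) = Pow(Add(Add(-9595, -100, -231945), 107256), -1) = Pow(Add(-241640, 107256), -1) = Pow(-134384, -1) = Rational(-1, 134384)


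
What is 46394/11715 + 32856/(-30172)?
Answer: 253722932/88366245 ≈ 2.8713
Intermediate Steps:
46394/11715 + 32856/(-30172) = 46394*(1/11715) + 32856*(-1/30172) = 46394/11715 - 8214/7543 = 253722932/88366245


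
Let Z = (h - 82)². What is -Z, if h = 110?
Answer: -784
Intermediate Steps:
Z = 784 (Z = (110 - 82)² = 28² = 784)
-Z = -1*784 = -784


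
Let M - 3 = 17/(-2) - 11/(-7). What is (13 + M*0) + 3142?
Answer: 3155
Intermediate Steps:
M = -55/14 (M = 3 + (17/(-2) - 11/(-7)) = 3 + (17*(-1/2) - 11*(-1/7)) = 3 + (-17/2 + 11/7) = 3 - 97/14 = -55/14 ≈ -3.9286)
(13 + M*0) + 3142 = (13 - 55/14*0) + 3142 = (13 + 0) + 3142 = 13 + 3142 = 3155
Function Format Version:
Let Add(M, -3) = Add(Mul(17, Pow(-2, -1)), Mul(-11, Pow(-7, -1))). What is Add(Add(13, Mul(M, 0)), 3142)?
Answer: 3155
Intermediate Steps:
M = Rational(-55, 14) (M = Add(3, Add(Mul(17, Pow(-2, -1)), Mul(-11, Pow(-7, -1)))) = Add(3, Add(Mul(17, Rational(-1, 2)), Mul(-11, Rational(-1, 7)))) = Add(3, Add(Rational(-17, 2), Rational(11, 7))) = Add(3, Rational(-97, 14)) = Rational(-55, 14) ≈ -3.9286)
Add(Add(13, Mul(M, 0)), 3142) = Add(Add(13, Mul(Rational(-55, 14), 0)), 3142) = Add(Add(13, 0), 3142) = Add(13, 3142) = 3155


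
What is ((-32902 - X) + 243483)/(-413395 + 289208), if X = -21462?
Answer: -33149/17741 ≈ -1.8685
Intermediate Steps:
((-32902 - X) + 243483)/(-413395 + 289208) = ((-32902 - 1*(-21462)) + 243483)/(-413395 + 289208) = ((-32902 + 21462) + 243483)/(-124187) = (-11440 + 243483)*(-1/124187) = 232043*(-1/124187) = -33149/17741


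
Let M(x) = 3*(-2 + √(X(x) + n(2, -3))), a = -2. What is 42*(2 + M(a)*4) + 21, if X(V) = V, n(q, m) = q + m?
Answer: -903 + 504*I*√3 ≈ -903.0 + 872.95*I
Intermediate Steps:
n(q, m) = m + q
M(x) = -6 + 3*√(-1 + x) (M(x) = 3*(-2 + √(x + (-3 + 2))) = 3*(-2 + √(x - 1)) = 3*(-2 + √(-1 + x)) = -6 + 3*√(-1 + x))
42*(2 + M(a)*4) + 21 = 42*(2 + (-6 + 3*√(-1 - 2))*4) + 21 = 42*(2 + (-6 + 3*√(-3))*4) + 21 = 42*(2 + (-6 + 3*(I*√3))*4) + 21 = 42*(2 + (-6 + 3*I*√3)*4) + 21 = 42*(2 + (-24 + 12*I*√3)) + 21 = 42*(-22 + 12*I*√3) + 21 = (-924 + 504*I*√3) + 21 = -903 + 504*I*√3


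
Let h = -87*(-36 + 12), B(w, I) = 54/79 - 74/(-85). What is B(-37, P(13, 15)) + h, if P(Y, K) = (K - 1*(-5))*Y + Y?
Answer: 14031356/6715 ≈ 2089.6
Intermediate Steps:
P(Y, K) = Y + Y*(5 + K) (P(Y, K) = (K + 5)*Y + Y = (5 + K)*Y + Y = Y*(5 + K) + Y = Y + Y*(5 + K))
B(w, I) = 10436/6715 (B(w, I) = 54*(1/79) - 74*(-1/85) = 54/79 + 74/85 = 10436/6715)
h = 2088 (h = -87*(-24) = 2088)
B(-37, P(13, 15)) + h = 10436/6715 + 2088 = 14031356/6715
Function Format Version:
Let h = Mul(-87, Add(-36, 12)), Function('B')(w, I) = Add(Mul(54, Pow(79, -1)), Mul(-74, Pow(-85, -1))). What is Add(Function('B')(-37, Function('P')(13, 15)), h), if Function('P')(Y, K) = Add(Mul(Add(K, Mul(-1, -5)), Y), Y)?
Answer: Rational(14031356, 6715) ≈ 2089.6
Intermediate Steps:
Function('P')(Y, K) = Add(Y, Mul(Y, Add(5, K))) (Function('P')(Y, K) = Add(Mul(Add(K, 5), Y), Y) = Add(Mul(Add(5, K), Y), Y) = Add(Mul(Y, Add(5, K)), Y) = Add(Y, Mul(Y, Add(5, K))))
Function('B')(w, I) = Rational(10436, 6715) (Function('B')(w, I) = Add(Mul(54, Rational(1, 79)), Mul(-74, Rational(-1, 85))) = Add(Rational(54, 79), Rational(74, 85)) = Rational(10436, 6715))
h = 2088 (h = Mul(-87, -24) = 2088)
Add(Function('B')(-37, Function('P')(13, 15)), h) = Add(Rational(10436, 6715), 2088) = Rational(14031356, 6715)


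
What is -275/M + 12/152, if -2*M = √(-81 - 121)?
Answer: 3/38 - 275*I*√202/101 ≈ 0.078947 - 38.698*I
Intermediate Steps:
M = -I*√202/2 (M = -√(-81 - 121)/2 = -I*√202/2 ≈ -7.1063*I)
-275/M + 12/152 = -275*I*√202/101 + 12/152 = -275*I*√202/101 + 12*(1/152) = -275*I*√202/101 + 3/38 = 3/38 - 275*I*√202/101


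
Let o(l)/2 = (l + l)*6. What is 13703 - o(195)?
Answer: 9023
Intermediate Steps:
o(l) = 24*l (o(l) = 2*((l + l)*6) = 2*((2*l)*6) = 2*(12*l) = 24*l)
13703 - o(195) = 13703 - 24*195 = 13703 - 1*4680 = 13703 - 4680 = 9023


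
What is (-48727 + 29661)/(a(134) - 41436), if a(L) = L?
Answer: 9533/20651 ≈ 0.46162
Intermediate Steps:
(-48727 + 29661)/(a(134) - 41436) = (-48727 + 29661)/(134 - 41436) = -19066/(-41302) = -19066*(-1/41302) = 9533/20651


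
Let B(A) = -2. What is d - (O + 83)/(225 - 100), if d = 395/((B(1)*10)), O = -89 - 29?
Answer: -1947/100 ≈ -19.470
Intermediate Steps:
O = -118
d = -79/4 (d = 395/((-2*10)) = 395/(-20) = 395*(-1/20) = -79/4 ≈ -19.750)
d - (O + 83)/(225 - 100) = -79/4 - (-118 + 83)/(225 - 100) = -79/4 - (-35)/125 = -79/4 - 1*(-7/25) = -79/4 + 7/25 = -1947/100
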